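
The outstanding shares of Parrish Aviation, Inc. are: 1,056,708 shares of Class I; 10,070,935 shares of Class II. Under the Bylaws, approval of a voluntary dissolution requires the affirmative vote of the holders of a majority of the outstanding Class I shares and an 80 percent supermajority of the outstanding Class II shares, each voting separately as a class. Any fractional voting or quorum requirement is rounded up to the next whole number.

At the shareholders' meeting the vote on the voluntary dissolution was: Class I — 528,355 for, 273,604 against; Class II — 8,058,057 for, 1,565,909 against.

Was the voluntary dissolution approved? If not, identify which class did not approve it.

Approved — every class gave the required vote.

Class I: a majority of 1056708 is 528355; 528,355 required, 528,355 in favor — approved.
Class II: 4/5 of 10070935 = 8056748; 8,056,748 required, 8,058,057 in favor — approved.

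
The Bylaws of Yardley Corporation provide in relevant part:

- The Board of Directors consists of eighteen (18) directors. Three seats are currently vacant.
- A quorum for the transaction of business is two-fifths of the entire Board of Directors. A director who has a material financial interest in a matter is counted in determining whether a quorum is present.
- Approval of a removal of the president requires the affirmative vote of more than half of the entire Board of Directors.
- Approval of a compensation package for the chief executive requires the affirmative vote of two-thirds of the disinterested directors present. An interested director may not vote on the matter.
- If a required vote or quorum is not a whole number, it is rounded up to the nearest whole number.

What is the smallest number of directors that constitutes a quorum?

2/5 of 18 = 7.20, rounded up to 8.

8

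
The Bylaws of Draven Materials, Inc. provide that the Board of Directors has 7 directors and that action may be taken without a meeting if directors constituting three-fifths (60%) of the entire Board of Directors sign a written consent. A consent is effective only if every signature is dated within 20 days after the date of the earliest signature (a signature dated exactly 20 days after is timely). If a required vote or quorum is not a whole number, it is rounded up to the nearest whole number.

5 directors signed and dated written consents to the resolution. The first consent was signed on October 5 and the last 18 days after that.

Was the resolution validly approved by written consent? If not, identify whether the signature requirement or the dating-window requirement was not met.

Effective — both the signature and dating-window requirements are satisfied.

Signatures required: three-fifths (60%) of 7 — 3/5 of 7 = 4.20, rounded up to 5, so 5 needed; 5 signed. Sufficient.
Dating window: the latest signature is 18 days after the earliest; the limit is 20 days. Within the window.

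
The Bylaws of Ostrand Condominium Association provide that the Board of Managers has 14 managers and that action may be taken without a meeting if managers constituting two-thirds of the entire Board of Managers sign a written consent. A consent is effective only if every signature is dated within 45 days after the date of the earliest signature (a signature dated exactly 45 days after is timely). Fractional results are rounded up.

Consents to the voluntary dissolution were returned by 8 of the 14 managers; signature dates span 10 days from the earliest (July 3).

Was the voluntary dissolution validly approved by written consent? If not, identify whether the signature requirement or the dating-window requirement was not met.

Not effective — insufficient signatures.

Signatures required: two-thirds of 14 — 2/3 of 14 = 9.33, rounded up to 10, so 10 needed; 8 signed. Insufficient.
Dating window: the latest signature is 10 days after the earliest; the limit is 45 days. Within the window.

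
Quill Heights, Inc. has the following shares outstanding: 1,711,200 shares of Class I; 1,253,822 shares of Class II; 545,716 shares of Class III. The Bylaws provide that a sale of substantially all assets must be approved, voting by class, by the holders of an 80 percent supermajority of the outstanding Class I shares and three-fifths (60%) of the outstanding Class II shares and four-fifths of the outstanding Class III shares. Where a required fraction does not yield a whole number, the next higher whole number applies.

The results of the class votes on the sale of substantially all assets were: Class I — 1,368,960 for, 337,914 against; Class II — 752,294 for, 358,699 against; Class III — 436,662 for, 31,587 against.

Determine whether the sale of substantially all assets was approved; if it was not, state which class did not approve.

Approved — every class gave the required vote.

Class I: 4/5 of 1711200 = 1368960; 1,368,960 required, 1,368,960 in favor — approved.
Class II: 3/5 of 1253822 = 752293.20, rounded up to 752294; 752,294 required, 752,294 in favor — approved.
Class III: 4/5 of 545716 = 436572.80, rounded up to 436573; 436,573 required, 436,662 in favor — approved.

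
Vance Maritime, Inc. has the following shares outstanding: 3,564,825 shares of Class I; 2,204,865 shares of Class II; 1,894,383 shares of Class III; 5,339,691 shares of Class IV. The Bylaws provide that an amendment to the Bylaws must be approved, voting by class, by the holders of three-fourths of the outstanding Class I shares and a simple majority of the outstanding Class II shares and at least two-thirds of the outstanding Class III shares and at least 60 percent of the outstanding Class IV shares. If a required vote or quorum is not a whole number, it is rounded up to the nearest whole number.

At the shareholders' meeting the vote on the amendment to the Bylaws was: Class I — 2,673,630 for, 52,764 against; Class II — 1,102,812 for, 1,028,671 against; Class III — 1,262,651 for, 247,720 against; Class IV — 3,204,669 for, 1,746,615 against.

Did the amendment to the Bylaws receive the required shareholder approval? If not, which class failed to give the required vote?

Class I: 3/4 of 3564825 = 2673618.75, rounded up to 2673619; 2,673,619 required, 2,673,630 in favor — approved.
Class II: a majority of 2204865 is 1102433; 1,102,433 required, 1,102,812 in favor — approved.
Class III: 2/3 of 1894383 = 1262922; 1,262,922 required, 1,262,651 in favor — not approved.
Class IV: 3/5 of 5339691 = 3203814.60, rounded up to 3203815; 3,203,815 required, 3,204,669 in favor — approved.

Not approved — the Class III shares did not give the required vote.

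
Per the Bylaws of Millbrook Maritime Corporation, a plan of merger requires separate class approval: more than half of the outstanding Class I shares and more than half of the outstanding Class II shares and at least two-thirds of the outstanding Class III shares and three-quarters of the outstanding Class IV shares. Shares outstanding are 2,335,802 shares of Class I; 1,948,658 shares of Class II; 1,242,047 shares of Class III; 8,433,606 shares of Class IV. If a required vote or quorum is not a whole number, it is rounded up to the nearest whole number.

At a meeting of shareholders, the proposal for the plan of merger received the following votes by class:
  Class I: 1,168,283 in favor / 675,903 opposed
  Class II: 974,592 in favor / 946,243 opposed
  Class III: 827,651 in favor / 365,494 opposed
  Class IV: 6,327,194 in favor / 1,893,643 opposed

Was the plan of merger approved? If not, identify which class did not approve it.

Not approved — the Class III shares did not give the required vote.

Class I: a majority of 2335802 is 1167902; 1,167,902 required, 1,168,283 in favor — approved.
Class II: a majority of 1948658 is 974330; 974,330 required, 974,592 in favor — approved.
Class III: 2/3 of 1242047 = 828031.33, rounded up to 828032; 828,032 required, 827,651 in favor — not approved.
Class IV: 3/4 of 8433606 = 6325204.50, rounded up to 6325205; 6,325,205 required, 6,327,194 in favor — approved.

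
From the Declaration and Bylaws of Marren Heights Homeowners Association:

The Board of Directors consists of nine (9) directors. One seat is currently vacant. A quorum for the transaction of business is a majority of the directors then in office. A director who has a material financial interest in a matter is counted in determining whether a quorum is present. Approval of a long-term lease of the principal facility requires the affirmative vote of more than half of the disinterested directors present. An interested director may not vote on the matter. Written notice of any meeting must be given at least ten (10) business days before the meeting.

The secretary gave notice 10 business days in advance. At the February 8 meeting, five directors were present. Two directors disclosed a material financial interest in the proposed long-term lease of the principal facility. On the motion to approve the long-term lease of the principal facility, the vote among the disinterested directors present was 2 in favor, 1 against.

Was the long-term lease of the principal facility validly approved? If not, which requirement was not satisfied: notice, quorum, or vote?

Notice: 10 business days given; 10 required (10 ≥ 10). Satisfied.
Quorum: 5 present (interested directors count toward quorum); quorum is 5. Satisfied.
Vote: the long-term lease of the principal facility requires a majority of the disinterested directors present (5 − 2 = 3). A majority of 3 is 2, so 2 affirmative votes are needed; 2 voted in favor. Satisfied.

Valid — all requirements satisfied.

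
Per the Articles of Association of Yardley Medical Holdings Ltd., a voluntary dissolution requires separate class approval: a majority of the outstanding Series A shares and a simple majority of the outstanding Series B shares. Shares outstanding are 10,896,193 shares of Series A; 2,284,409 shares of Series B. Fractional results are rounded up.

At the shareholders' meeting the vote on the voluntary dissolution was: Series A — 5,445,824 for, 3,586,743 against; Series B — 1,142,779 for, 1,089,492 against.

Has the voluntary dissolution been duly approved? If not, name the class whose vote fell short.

Series A: a majority of 10896193 is 5448097; 5,448,097 required, 5,445,824 in favor — not approved.
Series B: a majority of 2284409 is 1142205; 1,142,205 required, 1,142,779 in favor — approved.

Not approved — the Series A shares did not give the required vote.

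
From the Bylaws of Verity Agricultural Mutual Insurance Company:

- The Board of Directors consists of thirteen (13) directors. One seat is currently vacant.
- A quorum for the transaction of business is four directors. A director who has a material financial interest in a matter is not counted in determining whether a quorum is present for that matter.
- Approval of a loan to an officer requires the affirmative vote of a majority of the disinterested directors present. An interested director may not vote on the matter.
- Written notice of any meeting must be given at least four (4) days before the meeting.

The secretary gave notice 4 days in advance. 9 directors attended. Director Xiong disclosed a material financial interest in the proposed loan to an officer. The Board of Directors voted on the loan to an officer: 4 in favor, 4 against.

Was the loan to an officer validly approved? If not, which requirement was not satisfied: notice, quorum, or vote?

Notice: 4 days given; 4 required (4 ≥ 4). Satisfied.
Quorum: 9 present, but the 1 interested director does not count, leaving 8. Quorum is 4. Satisfied.
Vote: the loan to an officer requires a majority of the disinterested directors present (9 − 1 = 8). A majority of 8 is 5, so 5 affirmative votes are needed; 4 voted in favor. Not satisfied.

Invalid — vote requirement not satisfied.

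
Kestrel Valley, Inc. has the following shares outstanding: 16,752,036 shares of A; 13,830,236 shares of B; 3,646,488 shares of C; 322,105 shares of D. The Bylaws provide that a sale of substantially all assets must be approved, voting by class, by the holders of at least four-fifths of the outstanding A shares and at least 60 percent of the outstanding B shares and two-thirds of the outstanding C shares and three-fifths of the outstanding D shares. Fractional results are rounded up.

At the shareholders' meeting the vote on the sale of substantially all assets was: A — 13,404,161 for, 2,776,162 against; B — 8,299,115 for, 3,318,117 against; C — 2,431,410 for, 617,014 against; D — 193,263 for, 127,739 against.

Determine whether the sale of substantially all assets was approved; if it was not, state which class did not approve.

Approved — every class gave the required vote.

A: 4/5 of 16752036 = 13401628.80, rounded up to 13401629; 13,401,629 required, 13,404,161 in favor — approved.
B: 3/5 of 13830236 = 8298141.60, rounded up to 8298142; 8,298,142 required, 8,299,115 in favor — approved.
C: 2/3 of 3646488 = 2430992; 2,430,992 required, 2,431,410 in favor — approved.
D: 3/5 of 322105 = 193263; 193,263 required, 193,263 in favor — approved.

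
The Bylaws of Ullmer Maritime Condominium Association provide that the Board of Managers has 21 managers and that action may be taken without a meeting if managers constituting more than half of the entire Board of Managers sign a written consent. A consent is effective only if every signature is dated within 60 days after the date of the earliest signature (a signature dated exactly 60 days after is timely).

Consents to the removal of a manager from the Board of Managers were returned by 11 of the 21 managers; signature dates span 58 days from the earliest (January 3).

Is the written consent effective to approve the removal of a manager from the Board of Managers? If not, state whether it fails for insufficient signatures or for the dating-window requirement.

Signatures required: more than half of 21 — a majority of 21 is 11, so 11 needed; 11 signed. Sufficient.
Dating window: the latest signature is 58 days after the earliest; the limit is 60 days. Within the window.

Effective — both the signature and dating-window requirements are satisfied.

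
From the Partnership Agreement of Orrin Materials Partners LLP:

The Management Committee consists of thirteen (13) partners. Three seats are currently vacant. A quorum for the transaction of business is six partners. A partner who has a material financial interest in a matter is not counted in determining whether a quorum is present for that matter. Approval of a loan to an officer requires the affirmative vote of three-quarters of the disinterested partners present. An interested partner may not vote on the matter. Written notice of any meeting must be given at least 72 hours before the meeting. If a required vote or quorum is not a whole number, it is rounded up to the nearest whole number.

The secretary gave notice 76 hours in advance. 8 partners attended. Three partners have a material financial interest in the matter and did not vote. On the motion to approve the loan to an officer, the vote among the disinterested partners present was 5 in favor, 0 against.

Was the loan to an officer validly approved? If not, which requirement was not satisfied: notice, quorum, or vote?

Notice: 76 hours given; 72 required (76 ≥ 72). Satisfied.
Quorum: 8 present, but the 3 interested partners do not count, leaving 5. Quorum is 6. Not satisfied.
Vote: the loan to an officer requires three-fourths of the disinterested partners present (8 − 3 = 5). 3/4 of 5 = 3.75, rounded up to 4, so 4 affirmative votes are needed; 5 voted in favor. Satisfied. (Moot — without a quorum no business can be validly transacted.)

Invalid — quorum requirement not satisfied.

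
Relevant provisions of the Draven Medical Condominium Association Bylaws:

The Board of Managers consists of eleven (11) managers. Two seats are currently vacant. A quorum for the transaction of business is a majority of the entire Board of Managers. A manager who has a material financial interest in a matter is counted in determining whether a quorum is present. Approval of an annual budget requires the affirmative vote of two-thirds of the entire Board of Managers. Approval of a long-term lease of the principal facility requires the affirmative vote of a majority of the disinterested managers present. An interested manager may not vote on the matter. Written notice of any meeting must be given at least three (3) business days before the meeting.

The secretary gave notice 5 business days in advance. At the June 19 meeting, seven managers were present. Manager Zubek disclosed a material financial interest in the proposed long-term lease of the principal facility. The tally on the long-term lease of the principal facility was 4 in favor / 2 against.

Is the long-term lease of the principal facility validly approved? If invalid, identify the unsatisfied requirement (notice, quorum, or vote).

Notice: 5 business days given; 3 required (5 ≥ 3). Satisfied.
Quorum: 7 present (interested managers count toward quorum); quorum is 6. Satisfied.
Vote: the long-term lease of the principal facility requires a majority of the disinterested managers present (7 − 1 = 6). A majority of 6 is 4, so 4 affirmative votes are needed; 4 voted in favor. Satisfied.

Valid — all requirements satisfied.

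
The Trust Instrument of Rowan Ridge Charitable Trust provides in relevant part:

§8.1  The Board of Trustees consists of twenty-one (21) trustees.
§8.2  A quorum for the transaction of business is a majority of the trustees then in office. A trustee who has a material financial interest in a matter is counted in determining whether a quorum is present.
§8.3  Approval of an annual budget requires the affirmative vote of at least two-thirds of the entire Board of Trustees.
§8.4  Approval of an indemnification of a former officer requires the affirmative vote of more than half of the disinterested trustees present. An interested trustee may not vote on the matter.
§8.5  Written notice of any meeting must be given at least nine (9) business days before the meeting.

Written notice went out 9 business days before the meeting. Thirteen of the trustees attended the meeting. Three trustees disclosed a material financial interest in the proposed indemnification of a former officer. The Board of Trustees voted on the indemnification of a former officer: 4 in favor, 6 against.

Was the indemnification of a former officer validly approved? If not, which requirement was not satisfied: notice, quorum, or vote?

Invalid — vote requirement not satisfied.

Notice: 9 business days given; 9 required (9 ≥ 9). Satisfied.
Quorum: 13 present (interested trustees count toward quorum); quorum is 11. Satisfied.
Vote: the indemnification of a former officer requires a majority of the disinterested trustees present (13 − 3 = 10). A majority of 10 is 6, so 6 affirmative votes are needed; 4 voted in favor. Not satisfied.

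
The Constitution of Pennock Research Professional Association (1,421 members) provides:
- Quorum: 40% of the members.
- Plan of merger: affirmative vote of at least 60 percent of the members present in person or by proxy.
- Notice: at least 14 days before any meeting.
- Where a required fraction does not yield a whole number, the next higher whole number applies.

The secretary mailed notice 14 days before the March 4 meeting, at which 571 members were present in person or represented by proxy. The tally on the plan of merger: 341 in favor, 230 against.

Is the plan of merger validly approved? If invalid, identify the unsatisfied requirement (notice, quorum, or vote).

Invalid — vote requirement not satisfied.

Notice: 14 days given; 14 required. Satisfied.
Quorum: 40% of 1,421 = 568.40, rounded up to 569; 571 present. Satisfied.
Vote: requires three-fifths of those present (571); 3/5 of 571 = 342.60, rounded up to 343, so 343 needed; 341 in favor. Not satisfied.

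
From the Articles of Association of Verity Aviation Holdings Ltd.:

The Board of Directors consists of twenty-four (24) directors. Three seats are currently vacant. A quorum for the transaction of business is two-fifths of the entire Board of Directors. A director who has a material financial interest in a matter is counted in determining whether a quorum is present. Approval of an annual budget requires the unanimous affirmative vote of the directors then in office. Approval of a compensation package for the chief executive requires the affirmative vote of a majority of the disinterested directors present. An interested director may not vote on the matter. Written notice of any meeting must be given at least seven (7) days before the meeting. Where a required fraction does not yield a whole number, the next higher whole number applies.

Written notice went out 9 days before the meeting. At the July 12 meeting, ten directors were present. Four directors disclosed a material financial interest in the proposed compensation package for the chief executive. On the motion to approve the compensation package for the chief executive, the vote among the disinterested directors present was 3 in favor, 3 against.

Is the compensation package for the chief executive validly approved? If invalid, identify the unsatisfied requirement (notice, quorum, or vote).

Notice: 9 days given; 7 required (9 ≥ 7). Satisfied.
Quorum: 10 present (interested directors count toward quorum); quorum is 10. Satisfied.
Vote: the compensation package for the chief executive requires a majority of the disinterested directors present (10 − 4 = 6). A majority of 6 is 4, so 4 affirmative votes are needed; 3 voted in favor. Not satisfied.

Invalid — vote requirement not satisfied.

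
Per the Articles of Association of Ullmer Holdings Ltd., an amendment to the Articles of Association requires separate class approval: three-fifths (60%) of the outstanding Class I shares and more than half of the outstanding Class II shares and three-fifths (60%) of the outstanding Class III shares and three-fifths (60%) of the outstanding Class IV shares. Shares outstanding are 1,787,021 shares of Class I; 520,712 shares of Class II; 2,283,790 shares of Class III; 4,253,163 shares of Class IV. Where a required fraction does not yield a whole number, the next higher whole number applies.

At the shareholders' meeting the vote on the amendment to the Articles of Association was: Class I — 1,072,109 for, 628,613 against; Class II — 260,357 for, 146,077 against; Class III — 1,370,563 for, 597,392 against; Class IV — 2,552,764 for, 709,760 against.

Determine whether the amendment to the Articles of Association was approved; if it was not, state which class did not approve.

Not approved — the Class I shares did not give the required vote.

Class I: 3/5 of 1787021 = 1072212.60, rounded up to 1072213; 1,072,213 required, 1,072,109 in favor — not approved.
Class II: a majority of 520712 is 260357; 260,357 required, 260,357 in favor — approved.
Class III: 3/5 of 2283790 = 1370274; 1,370,274 required, 1,370,563 in favor — approved.
Class IV: 3/5 of 4253163 = 2551897.80, rounded up to 2551898; 2,551,898 required, 2,552,764 in favor — approved.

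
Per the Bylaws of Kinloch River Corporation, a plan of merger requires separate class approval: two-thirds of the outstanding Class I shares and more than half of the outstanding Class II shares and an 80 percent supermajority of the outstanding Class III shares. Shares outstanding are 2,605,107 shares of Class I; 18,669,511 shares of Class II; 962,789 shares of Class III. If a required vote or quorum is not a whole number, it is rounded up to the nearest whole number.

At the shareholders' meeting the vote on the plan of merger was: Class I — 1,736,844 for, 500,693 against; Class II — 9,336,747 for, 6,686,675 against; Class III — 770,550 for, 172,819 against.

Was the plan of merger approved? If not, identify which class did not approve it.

Approved — every class gave the required vote.

Class I: 2/3 of 2605107 = 1736738; 1,736,738 required, 1,736,844 in favor — approved.
Class II: a majority of 18669511 is 9334756; 9,334,756 required, 9,336,747 in favor — approved.
Class III: 4/5 of 962789 = 770231.20, rounded up to 770232; 770,232 required, 770,550 in favor — approved.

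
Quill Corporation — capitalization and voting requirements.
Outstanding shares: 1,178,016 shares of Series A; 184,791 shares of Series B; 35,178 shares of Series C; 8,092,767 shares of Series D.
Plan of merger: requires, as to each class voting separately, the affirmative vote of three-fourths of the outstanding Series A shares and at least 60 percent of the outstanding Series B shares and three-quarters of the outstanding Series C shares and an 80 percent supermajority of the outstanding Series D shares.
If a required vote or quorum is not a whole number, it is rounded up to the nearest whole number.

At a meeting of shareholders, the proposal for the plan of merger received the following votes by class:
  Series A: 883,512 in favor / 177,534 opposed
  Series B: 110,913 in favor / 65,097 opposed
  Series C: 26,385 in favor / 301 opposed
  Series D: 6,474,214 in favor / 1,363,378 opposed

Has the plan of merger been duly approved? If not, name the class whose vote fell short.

Approved — every class gave the required vote.

Series A: 3/4 of 1178016 = 883512; 883,512 required, 883,512 in favor — approved.
Series B: 3/5 of 184791 = 110874.60, rounded up to 110875; 110,875 required, 110,913 in favor — approved.
Series C: 3/4 of 35178 = 26383.50, rounded up to 26384; 26,384 required, 26,385 in favor — approved.
Series D: 4/5 of 8092767 = 6474213.60, rounded up to 6474214; 6,474,214 required, 6,474,214 in favor — approved.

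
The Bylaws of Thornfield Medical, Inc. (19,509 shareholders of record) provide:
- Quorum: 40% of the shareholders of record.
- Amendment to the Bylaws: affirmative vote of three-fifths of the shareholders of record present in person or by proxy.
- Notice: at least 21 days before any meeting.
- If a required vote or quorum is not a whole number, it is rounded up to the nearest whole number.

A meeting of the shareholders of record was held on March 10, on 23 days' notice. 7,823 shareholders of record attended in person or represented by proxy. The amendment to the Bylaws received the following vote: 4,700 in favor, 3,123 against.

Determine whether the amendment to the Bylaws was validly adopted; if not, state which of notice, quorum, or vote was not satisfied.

Valid — all requirements satisfied.

Notice: 23 days given; 21 required. Satisfied.
Quorum: 40% of 19,509 = 7,803.60, rounded up to 7,804; 7,823 present. Satisfied.
Vote: requires three-fifths of those present (7,823); 3/5 of 7823 = 4693.80, rounded up to 4694, so 4,694 needed; 4,700 in favor. Satisfied.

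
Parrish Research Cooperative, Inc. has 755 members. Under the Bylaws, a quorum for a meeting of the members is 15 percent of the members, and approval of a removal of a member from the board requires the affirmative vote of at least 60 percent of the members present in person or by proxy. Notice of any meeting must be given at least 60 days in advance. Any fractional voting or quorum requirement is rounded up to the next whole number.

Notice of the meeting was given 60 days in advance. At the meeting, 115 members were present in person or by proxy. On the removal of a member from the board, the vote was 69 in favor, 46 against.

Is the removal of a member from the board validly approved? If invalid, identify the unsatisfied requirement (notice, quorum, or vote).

Notice: 60 days given; 60 required. Satisfied.
Quorum: 15% of 755 = 113.25, rounded up to 114; 115 present. Satisfied.
Vote: requires three-fifths of those present (115); 3/5 of 115 = 69, so 69 needed; 69 in favor. Satisfied.

Valid — all requirements satisfied.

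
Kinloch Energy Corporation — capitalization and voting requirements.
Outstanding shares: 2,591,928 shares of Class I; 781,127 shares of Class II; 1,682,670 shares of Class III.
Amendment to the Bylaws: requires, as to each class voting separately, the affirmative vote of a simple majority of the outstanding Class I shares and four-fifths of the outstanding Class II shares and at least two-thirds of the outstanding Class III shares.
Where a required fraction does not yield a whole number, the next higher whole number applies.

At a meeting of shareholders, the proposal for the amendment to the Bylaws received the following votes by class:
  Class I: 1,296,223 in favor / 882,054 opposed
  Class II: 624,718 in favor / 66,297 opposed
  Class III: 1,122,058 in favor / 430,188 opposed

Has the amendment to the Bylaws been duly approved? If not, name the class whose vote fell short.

Not approved — the Class II shares did not give the required vote.

Class I: a majority of 2591928 is 1295965; 1,295,965 required, 1,296,223 in favor — approved.
Class II: 4/5 of 781127 = 624901.60, rounded up to 624902; 624,902 required, 624,718 in favor — not approved.
Class III: 2/3 of 1682670 = 1121780; 1,121,780 required, 1,122,058 in favor — approved.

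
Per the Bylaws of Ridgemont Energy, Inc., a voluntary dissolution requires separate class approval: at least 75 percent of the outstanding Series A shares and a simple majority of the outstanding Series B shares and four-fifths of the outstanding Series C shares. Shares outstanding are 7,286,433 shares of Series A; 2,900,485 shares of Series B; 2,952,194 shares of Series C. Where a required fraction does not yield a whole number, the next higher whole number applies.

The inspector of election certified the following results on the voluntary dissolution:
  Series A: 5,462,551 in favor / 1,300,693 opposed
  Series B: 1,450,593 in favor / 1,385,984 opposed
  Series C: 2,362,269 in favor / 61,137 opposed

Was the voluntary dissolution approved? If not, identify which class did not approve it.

Not approved — the Series A shares did not give the required vote.

Series A: 3/4 of 7286433 = 5464824.75, rounded up to 5464825; 5,464,825 required, 5,462,551 in favor — not approved.
Series B: a majority of 2900485 is 1450243; 1,450,243 required, 1,450,593 in favor — approved.
Series C: 4/5 of 2952194 = 2361755.20, rounded up to 2361756; 2,361,756 required, 2,362,269 in favor — approved.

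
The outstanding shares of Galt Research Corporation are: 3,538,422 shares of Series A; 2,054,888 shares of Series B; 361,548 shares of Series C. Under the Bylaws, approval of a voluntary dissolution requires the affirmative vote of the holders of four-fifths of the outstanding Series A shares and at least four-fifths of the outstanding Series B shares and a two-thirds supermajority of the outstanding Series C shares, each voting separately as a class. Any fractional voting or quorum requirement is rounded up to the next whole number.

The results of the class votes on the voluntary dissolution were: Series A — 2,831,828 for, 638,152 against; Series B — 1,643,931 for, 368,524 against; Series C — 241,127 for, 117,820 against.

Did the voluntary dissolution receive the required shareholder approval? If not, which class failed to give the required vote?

Approved — every class gave the required vote.

Series A: 4/5 of 3538422 = 2830737.60, rounded up to 2830738; 2,830,738 required, 2,831,828 in favor — approved.
Series B: 4/5 of 2054888 = 1643910.40, rounded up to 1643911; 1,643,911 required, 1,643,931 in favor — approved.
Series C: 2/3 of 361548 = 241032; 241,032 required, 241,127 in favor — approved.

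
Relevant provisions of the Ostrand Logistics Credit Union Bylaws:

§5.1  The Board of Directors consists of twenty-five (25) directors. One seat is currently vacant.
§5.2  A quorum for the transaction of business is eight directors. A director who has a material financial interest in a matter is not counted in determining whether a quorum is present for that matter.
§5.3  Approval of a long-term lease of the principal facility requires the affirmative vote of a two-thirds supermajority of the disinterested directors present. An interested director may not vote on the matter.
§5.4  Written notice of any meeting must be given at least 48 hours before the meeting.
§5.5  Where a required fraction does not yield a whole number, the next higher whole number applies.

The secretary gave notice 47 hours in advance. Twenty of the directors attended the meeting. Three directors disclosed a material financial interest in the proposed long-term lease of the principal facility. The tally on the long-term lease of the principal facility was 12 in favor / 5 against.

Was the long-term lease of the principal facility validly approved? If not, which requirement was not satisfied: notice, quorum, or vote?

Notice: 47 hours given; 48 required (47 < 48). Not satisfied.
Quorum: 20 present, but the 3 interested directors do not count, leaving 17. Quorum is 8. Satisfied.
Vote: the long-term lease of the principal facility requires two-thirds of the disinterested directors present (20 − 3 = 17). 2/3 of 17 = 11.33, rounded up to 12, so 12 affirmative votes are needed; 12 voted in favor. Satisfied.

Invalid — notice requirement not satisfied.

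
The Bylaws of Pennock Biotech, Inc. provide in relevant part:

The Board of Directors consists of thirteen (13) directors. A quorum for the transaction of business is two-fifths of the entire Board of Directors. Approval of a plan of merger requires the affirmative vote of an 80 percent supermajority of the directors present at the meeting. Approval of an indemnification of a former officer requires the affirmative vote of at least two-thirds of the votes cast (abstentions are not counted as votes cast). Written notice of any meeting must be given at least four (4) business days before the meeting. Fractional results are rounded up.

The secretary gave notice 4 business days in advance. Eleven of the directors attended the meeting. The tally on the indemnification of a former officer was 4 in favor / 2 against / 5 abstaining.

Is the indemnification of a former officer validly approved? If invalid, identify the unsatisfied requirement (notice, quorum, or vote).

Notice: 4 business days given; 4 required (4 ≥ 4). Satisfied.
Quorum: 11 present; quorum is 6. Satisfied.
Vote: the indemnification of a former officer requires two-thirds of the votes cast (11 present − 5 abstaining = 6). 2/3 of 6 = 4, so 4 affirmative votes are needed; 4 voted in favor. Satisfied.

Valid — all requirements satisfied.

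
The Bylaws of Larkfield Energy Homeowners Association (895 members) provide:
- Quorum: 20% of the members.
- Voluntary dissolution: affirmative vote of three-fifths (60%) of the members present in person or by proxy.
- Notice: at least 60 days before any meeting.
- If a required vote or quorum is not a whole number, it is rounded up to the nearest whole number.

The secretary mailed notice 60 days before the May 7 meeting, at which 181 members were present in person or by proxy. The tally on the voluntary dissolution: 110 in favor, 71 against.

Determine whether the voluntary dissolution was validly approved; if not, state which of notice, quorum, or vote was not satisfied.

Valid — all requirements satisfied.

Notice: 60 days given; 60 required. Satisfied.
Quorum: 20% of 895 = 179; 181 present. Satisfied.
Vote: requires three-fifths of those present (181); 3/5 of 181 = 108.60, rounded up to 109, so 109 needed; 110 in favor. Satisfied.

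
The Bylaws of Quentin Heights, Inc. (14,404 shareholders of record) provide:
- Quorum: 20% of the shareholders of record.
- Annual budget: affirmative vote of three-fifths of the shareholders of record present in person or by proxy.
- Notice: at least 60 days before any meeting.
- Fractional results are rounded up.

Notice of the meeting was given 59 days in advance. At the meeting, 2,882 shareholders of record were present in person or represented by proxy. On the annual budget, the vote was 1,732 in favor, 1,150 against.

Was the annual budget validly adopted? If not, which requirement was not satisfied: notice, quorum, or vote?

Notice: 59 days given; 60 required. Not satisfied.
Quorum: 20% of 14,404 = 2,880.80, rounded up to 2,881; 2,882 present. Satisfied.
Vote: requires three-fifths of those present (2,882); 3/5 of 2882 = 1729.20, rounded up to 1730, so 1,730 needed; 1,732 in favor. Satisfied.

Invalid — notice requirement not satisfied.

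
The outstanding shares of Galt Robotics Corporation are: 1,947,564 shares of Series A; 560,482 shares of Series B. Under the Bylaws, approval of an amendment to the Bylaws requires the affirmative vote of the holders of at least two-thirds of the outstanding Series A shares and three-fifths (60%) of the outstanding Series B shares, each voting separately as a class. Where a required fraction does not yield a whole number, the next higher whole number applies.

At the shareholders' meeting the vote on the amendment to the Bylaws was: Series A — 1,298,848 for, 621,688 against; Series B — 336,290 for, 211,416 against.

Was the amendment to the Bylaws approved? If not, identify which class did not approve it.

Series A: 2/3 of 1947564 = 1298376; 1,298,376 required, 1,298,848 in favor — approved.
Series B: 3/5 of 560482 = 336289.20, rounded up to 336290; 336,290 required, 336,290 in favor — approved.

Approved — every class gave the required vote.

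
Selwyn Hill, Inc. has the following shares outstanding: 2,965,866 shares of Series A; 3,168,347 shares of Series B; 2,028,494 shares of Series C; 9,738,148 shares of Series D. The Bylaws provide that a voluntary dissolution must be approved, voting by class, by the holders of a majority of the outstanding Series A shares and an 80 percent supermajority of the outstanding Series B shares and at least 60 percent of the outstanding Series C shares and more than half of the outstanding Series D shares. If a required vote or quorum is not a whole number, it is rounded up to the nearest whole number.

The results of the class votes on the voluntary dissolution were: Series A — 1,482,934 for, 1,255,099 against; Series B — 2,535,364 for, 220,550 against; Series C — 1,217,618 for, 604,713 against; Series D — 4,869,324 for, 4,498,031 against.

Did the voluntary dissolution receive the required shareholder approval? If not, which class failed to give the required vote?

Approved — every class gave the required vote.

Series A: a majority of 2965866 is 1482934; 1,482,934 required, 1,482,934 in favor — approved.
Series B: 4/5 of 3168347 = 2534677.60, rounded up to 2534678; 2,534,678 required, 2,535,364 in favor — approved.
Series C: 3/5 of 2028494 = 1217096.40, rounded up to 1217097; 1,217,097 required, 1,217,618 in favor — approved.
Series D: a majority of 9738148 is 4869075; 4,869,075 required, 4,869,324 in favor — approved.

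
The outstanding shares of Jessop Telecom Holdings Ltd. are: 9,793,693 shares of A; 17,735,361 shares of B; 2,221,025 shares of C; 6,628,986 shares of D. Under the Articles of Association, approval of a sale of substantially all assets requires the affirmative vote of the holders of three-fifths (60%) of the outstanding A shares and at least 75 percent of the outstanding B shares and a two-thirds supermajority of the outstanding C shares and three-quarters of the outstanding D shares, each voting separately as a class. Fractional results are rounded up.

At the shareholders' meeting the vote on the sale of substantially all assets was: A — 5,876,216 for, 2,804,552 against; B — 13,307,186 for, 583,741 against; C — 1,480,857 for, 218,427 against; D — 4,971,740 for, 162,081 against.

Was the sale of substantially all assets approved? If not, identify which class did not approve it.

Approved — every class gave the required vote.

A: 3/5 of 9793693 = 5876215.80, rounded up to 5876216; 5,876,216 required, 5,876,216 in favor — approved.
B: 3/4 of 17735361 = 13301520.75, rounded up to 13301521; 13,301,521 required, 13,307,186 in favor — approved.
C: 2/3 of 2221025 = 1480683.33, rounded up to 1480684; 1,480,684 required, 1,480,857 in favor — approved.
D: 3/4 of 6628986 = 4971739.50, rounded up to 4971740; 4,971,740 required, 4,971,740 in favor — approved.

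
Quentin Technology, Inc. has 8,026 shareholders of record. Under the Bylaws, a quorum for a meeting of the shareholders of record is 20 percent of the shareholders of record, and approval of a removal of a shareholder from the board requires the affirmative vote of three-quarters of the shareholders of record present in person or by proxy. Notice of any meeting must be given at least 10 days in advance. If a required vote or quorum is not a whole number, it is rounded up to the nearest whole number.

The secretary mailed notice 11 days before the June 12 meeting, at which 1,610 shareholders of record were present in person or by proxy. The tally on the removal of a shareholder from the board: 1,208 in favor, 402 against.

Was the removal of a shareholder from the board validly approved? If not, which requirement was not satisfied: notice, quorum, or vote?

Notice: 11 days given; 10 required. Satisfied.
Quorum: 20% of 8,026 = 1,605.20, rounded up to 1,606; 1,610 present. Satisfied.
Vote: requires three-fourths of those present (1,610); 3/4 of 1610 = 1207.50, rounded up to 1208, so 1,208 needed; 1,208 in favor. Satisfied.

Valid — all requirements satisfied.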